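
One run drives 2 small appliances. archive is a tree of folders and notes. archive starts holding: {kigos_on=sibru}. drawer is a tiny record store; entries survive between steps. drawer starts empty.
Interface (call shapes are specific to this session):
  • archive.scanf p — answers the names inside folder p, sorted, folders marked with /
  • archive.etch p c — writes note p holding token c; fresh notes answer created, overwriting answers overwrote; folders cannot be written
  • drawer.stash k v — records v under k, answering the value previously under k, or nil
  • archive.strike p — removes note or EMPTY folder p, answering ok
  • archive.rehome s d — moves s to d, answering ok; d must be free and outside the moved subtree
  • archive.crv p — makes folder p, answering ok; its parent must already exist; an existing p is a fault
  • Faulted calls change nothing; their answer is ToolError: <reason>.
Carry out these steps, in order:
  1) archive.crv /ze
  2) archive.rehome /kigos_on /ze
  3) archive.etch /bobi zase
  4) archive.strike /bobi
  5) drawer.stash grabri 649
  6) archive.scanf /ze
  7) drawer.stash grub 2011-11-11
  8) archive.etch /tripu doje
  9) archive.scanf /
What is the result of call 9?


CALL archive.crv[/ze]
RET  ok
CALL archive.rehome[/kigos_on; /ze]
RET  ToolError: exists
CALL archive.etch[/bobi; zase]
RET  created
CALL archive.strike[/bobi]
RET  ok
CALL drawer.stash[grabri; 649]
RET  nil
CALL archive.scanf[/ze]
RET  []
CALL drawer.stash[grub; 2011-11-11]
RET  nil
CALL archive.etch[/tripu; doje]
RET  created
CALL archive.scanf[/]
RET  [kigos_on, tripu, ze/]

Answer: [kigos_on, tripu, ze/]


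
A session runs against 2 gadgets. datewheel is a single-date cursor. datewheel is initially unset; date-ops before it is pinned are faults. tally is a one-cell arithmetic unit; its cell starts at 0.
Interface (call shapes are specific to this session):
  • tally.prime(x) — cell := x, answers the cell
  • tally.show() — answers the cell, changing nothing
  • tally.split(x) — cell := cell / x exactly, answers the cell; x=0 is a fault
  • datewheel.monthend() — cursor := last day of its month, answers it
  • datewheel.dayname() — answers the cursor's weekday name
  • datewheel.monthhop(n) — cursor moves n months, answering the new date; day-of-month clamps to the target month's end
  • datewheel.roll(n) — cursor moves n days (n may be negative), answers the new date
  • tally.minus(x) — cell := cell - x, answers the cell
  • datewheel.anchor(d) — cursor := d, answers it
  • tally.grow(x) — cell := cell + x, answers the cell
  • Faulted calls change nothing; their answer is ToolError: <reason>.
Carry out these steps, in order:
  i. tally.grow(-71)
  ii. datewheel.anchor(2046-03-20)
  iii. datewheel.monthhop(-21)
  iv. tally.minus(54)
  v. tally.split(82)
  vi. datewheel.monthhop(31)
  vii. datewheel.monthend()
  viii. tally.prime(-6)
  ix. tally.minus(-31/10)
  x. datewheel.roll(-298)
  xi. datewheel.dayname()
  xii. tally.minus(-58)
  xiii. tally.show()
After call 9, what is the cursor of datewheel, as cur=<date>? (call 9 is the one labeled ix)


Answer: cur=2047-01-31

Derivation:
I try grow(x=-71), → -71.
I call anchor(d=2046-03-20), → 2046-03-20.
I use monthhop(n=-21), giving 2044-06-20.
Now I run minus(x=54), giving -125.
Now I run split(x=82), giving -125/82.
I try monthhop(n=31), and observe 2047-01-20.
Using monthend, — result: 2047-01-31.
I invoke prime(x=-6), → -6.
Calling minus(x=-31/10), and observe -29/10.
I use roll(n=-298), and get 2046-04-08.
I try dayname(), and observe Sunday.
I use minus(x=-58), — result: 551/10.
I use show, → 551/10.


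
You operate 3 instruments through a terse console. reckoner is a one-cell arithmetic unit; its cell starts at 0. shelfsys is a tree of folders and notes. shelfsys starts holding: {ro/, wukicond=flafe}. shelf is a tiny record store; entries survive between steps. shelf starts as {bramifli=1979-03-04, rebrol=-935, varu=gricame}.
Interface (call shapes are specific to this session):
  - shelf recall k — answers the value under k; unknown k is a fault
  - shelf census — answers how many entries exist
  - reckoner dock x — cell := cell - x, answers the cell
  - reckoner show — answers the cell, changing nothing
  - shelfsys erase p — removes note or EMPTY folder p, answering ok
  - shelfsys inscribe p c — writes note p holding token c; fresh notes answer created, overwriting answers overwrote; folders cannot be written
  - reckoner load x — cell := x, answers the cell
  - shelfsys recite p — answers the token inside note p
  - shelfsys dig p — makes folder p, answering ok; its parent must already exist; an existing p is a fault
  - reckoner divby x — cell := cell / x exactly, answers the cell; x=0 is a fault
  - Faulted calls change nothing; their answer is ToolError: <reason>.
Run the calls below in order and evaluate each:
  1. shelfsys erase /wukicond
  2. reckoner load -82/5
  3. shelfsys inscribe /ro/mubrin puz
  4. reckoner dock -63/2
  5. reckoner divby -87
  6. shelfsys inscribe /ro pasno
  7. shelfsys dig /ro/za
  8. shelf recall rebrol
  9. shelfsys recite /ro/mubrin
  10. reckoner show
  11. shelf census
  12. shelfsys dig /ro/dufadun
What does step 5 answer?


Answer: -151/870

Derivation:
==> shelfsys erase(p→/wukicond)
<== ok
==> reckoner load(x→-82/5)
<== -82/5
==> shelfsys inscribe(p→/ro/mubrin, c→puz)
<== created
==> reckoner dock(x→-63/2)
<== 151/10
==> reckoner divby(x→-87)
<== -151/870
==> shelfsys inscribe(p→/ro, c→pasno)
<== ToolError: is a directory
==> shelfsys dig(p→/ro/za)
<== ok
==> shelf recall(k→rebrol)
<== -935
==> shelfsys recite(p→/ro/mubrin)
<== puz
==> reckoner show()
<== -151/870
==> shelf census()
<== 3
==> shelfsys dig(p→/ro/dufadun)
<== ok


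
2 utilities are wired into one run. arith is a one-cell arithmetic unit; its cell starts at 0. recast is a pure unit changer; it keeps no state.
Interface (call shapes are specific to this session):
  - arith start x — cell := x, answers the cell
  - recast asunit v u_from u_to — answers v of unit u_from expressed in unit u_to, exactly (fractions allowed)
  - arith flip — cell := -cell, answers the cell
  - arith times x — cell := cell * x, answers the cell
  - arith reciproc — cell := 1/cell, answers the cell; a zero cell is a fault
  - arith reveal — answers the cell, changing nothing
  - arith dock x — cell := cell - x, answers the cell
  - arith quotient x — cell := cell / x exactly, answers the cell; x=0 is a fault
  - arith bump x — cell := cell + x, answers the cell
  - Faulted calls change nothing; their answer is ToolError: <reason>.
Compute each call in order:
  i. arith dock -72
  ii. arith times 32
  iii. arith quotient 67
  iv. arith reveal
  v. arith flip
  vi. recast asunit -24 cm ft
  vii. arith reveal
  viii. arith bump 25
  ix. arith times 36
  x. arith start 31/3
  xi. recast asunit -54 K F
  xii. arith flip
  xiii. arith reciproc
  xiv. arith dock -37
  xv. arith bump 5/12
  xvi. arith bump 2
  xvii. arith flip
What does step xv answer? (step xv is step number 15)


;; arith dock(x→-72) -> 72
;; arith times(x→32) -> 2304
;; arith quotient(x→67) -> 2304/67
;; arith reveal() -> 2304/67
;; arith flip() -> -2304/67
;; recast asunit(v→-24, u_from→cm, u_to→ft) -> -100/127
;; arith reveal() -> -2304/67
;; arith bump(x→25) -> -629/67
;; arith times(x→36) -> -22644/67
;; arith start(x→31/3) -> 31/3
;; recast asunit(v→-54, u_from→K, u_to→F) -> -55687/100
;; arith flip() -> -31/3
;; arith reciproc() -> -3/31
;; arith dock(x→-37) -> 1144/31
;; arith bump(x→5/12) -> 13883/372
;; arith bump(x→2) -> 14627/372
;; arith flip() -> -14627/372

Answer: 13883/372


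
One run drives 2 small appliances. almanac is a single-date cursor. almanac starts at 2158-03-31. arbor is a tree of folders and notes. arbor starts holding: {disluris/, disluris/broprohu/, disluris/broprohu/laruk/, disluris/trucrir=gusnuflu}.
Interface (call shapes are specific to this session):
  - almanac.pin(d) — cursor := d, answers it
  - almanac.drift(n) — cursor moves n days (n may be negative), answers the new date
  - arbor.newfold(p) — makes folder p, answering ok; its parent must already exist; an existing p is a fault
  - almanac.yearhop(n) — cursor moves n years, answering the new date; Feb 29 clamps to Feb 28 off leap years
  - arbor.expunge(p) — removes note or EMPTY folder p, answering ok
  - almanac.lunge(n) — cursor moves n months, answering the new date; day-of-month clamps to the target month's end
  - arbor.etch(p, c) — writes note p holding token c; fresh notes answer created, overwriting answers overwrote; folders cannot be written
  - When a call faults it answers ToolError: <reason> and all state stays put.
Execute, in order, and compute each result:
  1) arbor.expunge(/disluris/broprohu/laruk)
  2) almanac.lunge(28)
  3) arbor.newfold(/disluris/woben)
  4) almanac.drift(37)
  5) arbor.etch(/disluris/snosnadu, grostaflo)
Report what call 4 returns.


Answer: 2160-09-06

Derivation:
[in] arbor.expunge p→/disluris/broprohu/laruk
[out] ok
[in] almanac.lunge n→28
[out] 2160-07-31
[in] arbor.newfold p→/disluris/woben
[out] ok
[in] almanac.drift n→37
[out] 2160-09-06
[in] arbor.etch p→/disluris/snosnadu c→grostaflo
[out] created


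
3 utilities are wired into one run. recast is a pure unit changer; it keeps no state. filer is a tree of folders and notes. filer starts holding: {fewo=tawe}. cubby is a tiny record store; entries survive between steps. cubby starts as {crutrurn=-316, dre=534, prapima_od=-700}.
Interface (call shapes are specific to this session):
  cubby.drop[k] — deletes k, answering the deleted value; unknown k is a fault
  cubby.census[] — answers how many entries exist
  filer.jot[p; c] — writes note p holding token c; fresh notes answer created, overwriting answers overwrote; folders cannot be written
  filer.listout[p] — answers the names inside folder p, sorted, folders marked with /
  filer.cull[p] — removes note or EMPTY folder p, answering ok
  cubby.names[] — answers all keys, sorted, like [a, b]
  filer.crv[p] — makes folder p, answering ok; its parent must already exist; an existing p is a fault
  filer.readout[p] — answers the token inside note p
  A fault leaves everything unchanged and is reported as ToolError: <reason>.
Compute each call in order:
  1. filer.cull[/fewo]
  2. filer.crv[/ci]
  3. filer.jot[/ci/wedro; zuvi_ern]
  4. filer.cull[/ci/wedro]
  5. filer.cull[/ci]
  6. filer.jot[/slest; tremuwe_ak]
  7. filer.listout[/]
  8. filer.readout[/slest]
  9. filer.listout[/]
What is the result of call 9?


Answer: [slest]

Derivation:
$ cull /fewo
[out] ok
$ crv /ci
[out] ok
$ jot /ci/wedro zuvi_ern
[out] created
$ cull /ci/wedro
[out] ok
$ cull /ci
[out] ok
$ jot /slest tremuwe_ak
[out] created
$ listout /
[out] [slest]
$ readout /slest
[out] tremuwe_ak
$ listout /
[out] [slest]


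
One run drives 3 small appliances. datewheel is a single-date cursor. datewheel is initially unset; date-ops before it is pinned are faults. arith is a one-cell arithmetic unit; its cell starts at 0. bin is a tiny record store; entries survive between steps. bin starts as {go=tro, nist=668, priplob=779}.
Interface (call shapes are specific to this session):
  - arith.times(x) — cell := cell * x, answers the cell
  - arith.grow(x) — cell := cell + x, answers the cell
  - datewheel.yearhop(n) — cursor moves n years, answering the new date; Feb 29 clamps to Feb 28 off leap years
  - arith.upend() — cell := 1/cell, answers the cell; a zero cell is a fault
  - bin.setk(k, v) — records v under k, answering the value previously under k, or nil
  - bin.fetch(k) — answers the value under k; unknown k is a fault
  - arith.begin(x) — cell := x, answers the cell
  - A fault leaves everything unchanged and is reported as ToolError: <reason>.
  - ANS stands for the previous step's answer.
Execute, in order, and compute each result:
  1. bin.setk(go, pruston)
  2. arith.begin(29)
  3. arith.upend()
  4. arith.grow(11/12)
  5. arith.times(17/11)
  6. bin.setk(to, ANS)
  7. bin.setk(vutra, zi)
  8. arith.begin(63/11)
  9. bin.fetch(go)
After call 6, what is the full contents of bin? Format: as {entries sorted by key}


Answer: {go=pruston, nist=668, priplob=779, to=5627/3828}

Derivation:
CALL bin.setk[k=go; v=pruston]
RET  tro
CALL arith.begin[x=29]
RET  29
CALL arith.upend[]
RET  1/29
CALL arith.grow[x=11/12]
RET  331/348
CALL arith.times[x=17/11]
RET  5627/3828
CALL bin.setk[k=to; v=ANS]
RET  nil
CALL bin.setk[k=vutra; v=zi]
RET  nil
CALL arith.begin[x=63/11]
RET  63/11
CALL bin.fetch[k=go]
RET  pruston


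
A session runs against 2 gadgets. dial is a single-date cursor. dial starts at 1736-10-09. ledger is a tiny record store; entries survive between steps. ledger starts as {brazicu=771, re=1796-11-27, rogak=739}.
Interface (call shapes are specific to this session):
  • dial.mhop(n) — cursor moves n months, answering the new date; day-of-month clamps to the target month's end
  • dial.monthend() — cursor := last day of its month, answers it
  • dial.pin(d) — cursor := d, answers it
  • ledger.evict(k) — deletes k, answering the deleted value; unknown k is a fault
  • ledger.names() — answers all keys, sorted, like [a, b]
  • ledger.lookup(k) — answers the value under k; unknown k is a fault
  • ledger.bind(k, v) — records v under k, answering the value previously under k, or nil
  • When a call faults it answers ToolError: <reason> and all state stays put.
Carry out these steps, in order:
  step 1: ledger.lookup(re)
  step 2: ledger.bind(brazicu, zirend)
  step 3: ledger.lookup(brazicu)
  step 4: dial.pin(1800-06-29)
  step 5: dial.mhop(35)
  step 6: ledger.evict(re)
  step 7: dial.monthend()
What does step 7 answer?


Act: lookup[k='re']
Obs: 1796-11-27
Act: bind[k='brazicu'; v='zirend']
Obs: 771
Act: lookup[k='brazicu']
Obs: zirend
Act: pin[d='1800-06-29']
Obs: 1800-06-29
Act: mhop[n='35']
Obs: 1803-05-29
Act: evict[k='re']
Obs: 1796-11-27
Act: monthend[]
Obs: 1803-05-31

Answer: 1803-05-31


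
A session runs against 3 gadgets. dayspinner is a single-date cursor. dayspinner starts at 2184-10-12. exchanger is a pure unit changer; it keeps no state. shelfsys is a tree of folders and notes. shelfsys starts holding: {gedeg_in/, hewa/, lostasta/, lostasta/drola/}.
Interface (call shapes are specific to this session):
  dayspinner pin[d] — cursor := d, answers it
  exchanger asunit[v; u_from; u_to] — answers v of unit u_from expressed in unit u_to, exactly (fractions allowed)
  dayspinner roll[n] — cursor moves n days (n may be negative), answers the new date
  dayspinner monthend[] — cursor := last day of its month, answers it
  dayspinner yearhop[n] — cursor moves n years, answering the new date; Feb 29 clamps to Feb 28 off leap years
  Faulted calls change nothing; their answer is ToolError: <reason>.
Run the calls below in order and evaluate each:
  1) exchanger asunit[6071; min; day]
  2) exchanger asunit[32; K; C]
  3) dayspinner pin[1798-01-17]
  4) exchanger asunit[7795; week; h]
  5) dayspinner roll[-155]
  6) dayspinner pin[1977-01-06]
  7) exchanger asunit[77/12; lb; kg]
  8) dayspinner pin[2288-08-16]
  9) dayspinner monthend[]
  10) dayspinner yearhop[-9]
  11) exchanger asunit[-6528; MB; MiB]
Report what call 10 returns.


Answer: 2279-08-31

Derivation:
·→ exchanger asunit(v='6071', u_from='min', u_to='day')
·← 6071/1440
·→ exchanger asunit(v='32', u_from='K', u_to='C')
·← -4823/20
·→ dayspinner pin(d='1798-01-17')
·← 1798-01-17
·→ exchanger asunit(v='7795', u_from='week', u_to='h')
·← 1309560
·→ dayspinner roll(n='-155')
·← 1797-08-15
·→ dayspinner pin(d='1977-01-06')
·← 1977-01-06
·→ exchanger asunit(v='77/12', u_from='lb', u_to='kg')
·← 3492661249/1200000000
·→ dayspinner pin(d='2288-08-16')
·← 2288-08-16
·→ dayspinner monthend()
·← 2288-08-31
·→ dayspinner yearhop(n='-9')
·← 2279-08-31
·→ exchanger asunit(v='-6528', u_from='MB', u_to='MiB')
·← -796875/128


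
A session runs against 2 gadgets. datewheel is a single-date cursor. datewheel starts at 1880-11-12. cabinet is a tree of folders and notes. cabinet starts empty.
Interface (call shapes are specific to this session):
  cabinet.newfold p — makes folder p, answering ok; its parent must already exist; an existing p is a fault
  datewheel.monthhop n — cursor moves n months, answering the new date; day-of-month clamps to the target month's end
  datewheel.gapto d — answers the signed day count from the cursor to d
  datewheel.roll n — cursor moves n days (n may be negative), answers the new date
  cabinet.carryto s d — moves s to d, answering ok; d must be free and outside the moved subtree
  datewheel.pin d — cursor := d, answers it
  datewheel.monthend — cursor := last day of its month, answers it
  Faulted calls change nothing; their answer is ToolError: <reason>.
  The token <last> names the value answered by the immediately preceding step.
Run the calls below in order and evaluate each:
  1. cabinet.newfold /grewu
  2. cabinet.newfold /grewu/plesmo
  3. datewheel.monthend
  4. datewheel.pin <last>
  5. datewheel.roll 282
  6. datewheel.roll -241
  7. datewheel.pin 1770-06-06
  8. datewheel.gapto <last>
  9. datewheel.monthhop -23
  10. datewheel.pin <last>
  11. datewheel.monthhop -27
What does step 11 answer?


Act: cabinet.newfold[p→/grewu]
Obs: ok
Act: cabinet.newfold[p→/grewu/plesmo]
Obs: ok
Act: datewheel.monthend[]
Obs: 1880-11-30
Act: datewheel.pin[d→<last>]
Obs: 1880-11-30
Act: datewheel.roll[n→282]
Obs: 1881-09-08
Act: datewheel.roll[n→-241]
Obs: 1881-01-10
Act: datewheel.pin[d→1770-06-06]
Obs: 1770-06-06
Act: datewheel.gapto[d→<last>]
Obs: 0
Act: datewheel.monthhop[n→-23]
Obs: 1768-07-06
Act: datewheel.pin[d→<last>]
Obs: 1768-07-06
Act: datewheel.monthhop[n→-27]
Obs: 1766-04-06

Answer: 1766-04-06


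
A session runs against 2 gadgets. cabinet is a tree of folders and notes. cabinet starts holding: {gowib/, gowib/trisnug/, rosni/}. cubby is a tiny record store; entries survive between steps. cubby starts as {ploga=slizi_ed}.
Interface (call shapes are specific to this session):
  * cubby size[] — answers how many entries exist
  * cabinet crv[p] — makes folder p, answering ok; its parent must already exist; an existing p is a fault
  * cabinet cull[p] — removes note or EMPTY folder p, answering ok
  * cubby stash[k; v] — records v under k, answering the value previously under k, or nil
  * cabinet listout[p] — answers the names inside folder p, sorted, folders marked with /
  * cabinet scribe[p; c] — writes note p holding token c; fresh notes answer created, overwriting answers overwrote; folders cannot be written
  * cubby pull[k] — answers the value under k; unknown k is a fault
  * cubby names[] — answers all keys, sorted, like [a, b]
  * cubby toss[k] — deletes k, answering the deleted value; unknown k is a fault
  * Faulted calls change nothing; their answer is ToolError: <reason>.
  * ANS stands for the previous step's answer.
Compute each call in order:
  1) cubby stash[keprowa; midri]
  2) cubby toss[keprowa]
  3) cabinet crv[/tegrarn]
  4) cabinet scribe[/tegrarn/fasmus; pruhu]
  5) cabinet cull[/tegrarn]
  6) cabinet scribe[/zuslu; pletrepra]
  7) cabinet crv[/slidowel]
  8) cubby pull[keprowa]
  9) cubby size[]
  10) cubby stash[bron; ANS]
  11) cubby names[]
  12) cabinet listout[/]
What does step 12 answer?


Answer: [gowib/, rosni/, slidowel/, tegrarn/, zuslu]

Derivation:
Do: cubby stash[k='keprowa'; v='midri']
See: nil
Do: cubby toss[k='keprowa']
See: midri
Do: cabinet crv[p='/tegrarn']
See: ok
Do: cabinet scribe[p='/tegrarn/fasmus'; c='pruhu']
See: created
Do: cabinet cull[p='/tegrarn']
See: ToolError: not empty
Do: cabinet scribe[p='/zuslu'; c='pletrepra']
See: created
Do: cabinet crv[p='/slidowel']
See: ok
Do: cubby pull[k='keprowa']
See: ToolError: no such key keprowa
Do: cubby size[]
See: 1
Do: cubby stash[k='bron'; v='ANS']
See: nil
Do: cubby names[]
See: [bron, ploga]
Do: cabinet listout[p='/']
See: [gowib/, rosni/, slidowel/, tegrarn/, zuslu]


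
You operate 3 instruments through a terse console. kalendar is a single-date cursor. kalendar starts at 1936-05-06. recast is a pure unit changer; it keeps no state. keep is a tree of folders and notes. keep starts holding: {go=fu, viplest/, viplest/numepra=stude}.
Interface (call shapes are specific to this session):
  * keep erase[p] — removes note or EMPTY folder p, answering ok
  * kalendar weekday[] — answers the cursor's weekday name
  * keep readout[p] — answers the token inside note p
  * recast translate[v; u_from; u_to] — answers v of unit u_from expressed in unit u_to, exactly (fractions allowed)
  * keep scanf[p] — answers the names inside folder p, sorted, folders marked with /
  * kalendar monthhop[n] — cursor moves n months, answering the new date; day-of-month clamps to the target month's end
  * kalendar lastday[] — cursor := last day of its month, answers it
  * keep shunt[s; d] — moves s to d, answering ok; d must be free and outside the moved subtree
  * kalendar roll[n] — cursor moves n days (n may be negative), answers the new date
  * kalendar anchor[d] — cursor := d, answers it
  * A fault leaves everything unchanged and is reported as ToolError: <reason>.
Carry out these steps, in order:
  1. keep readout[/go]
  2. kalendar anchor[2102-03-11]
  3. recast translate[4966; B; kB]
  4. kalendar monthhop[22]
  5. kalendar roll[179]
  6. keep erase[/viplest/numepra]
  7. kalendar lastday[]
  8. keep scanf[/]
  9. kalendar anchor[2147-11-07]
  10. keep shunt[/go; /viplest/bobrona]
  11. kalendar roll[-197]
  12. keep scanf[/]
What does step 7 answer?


Do: keep readout[p→/go]
See: fu
Do: kalendar anchor[d→2102-03-11]
See: 2102-03-11
Do: recast translate[v→4966; u_from→B; u_to→kB]
See: 2483/500
Do: kalendar monthhop[n→22]
See: 2104-01-11
Do: kalendar roll[n→179]
See: 2104-07-08
Do: keep erase[p→/viplest/numepra]
See: ok
Do: kalendar lastday[]
See: 2104-07-31
Do: keep scanf[p→/]
See: [go, viplest/]
Do: kalendar anchor[d→2147-11-07]
See: 2147-11-07
Do: keep shunt[s→/go; d→/viplest/bobrona]
See: ok
Do: kalendar roll[n→-197]
See: 2147-04-24
Do: keep scanf[p→/]
See: [viplest/]

Answer: 2104-07-31


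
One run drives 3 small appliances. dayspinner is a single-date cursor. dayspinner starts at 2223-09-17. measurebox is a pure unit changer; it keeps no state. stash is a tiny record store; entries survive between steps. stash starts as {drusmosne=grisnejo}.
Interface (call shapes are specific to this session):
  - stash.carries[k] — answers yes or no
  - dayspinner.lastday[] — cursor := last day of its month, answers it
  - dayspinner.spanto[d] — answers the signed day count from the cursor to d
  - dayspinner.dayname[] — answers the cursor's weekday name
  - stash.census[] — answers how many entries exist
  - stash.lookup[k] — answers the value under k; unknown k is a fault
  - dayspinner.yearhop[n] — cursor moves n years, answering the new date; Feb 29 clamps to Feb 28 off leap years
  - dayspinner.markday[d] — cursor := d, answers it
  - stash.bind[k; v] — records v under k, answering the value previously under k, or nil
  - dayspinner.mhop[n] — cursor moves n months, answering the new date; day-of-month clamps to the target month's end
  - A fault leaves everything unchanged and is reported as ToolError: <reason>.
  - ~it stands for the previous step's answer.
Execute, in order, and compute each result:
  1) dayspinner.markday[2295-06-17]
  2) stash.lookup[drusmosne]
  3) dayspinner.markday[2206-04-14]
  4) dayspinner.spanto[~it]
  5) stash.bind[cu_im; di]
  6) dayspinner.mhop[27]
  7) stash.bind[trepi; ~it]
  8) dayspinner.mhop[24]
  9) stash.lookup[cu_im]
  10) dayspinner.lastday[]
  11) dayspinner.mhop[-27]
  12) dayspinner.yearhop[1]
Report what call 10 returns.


Answer: 2210-07-31

Derivation:
I call dayspinner.markday passing d='2295-06-17', giving 2295-06-17.
Calling stash.lookup passing k='drusmosne': grisnejo.
Now I run dayspinner.markday passing d='2206-04-14', giving 2206-04-14.
I try dayspinner.spanto passing d='~it', and get 0.
Now I run stash.bind passing k='cu_im', v='di': nil.
Then dayspinner.mhop passing n='27', — result: 2208-07-14.
Using stash.bind passing k='trepi', v='~it': nil.
Next I call dayspinner.mhop passing n='24', and observe 2210-07-14.
Invoking stash.lookup passing k='cu_im', giving di.
Calling dayspinner.lastday, and see 2210-07-31.
Using dayspinner.mhop passing n='-27', — result: 2208-04-30.
Invoking dayspinner.yearhop passing n='1': 2209-04-30.


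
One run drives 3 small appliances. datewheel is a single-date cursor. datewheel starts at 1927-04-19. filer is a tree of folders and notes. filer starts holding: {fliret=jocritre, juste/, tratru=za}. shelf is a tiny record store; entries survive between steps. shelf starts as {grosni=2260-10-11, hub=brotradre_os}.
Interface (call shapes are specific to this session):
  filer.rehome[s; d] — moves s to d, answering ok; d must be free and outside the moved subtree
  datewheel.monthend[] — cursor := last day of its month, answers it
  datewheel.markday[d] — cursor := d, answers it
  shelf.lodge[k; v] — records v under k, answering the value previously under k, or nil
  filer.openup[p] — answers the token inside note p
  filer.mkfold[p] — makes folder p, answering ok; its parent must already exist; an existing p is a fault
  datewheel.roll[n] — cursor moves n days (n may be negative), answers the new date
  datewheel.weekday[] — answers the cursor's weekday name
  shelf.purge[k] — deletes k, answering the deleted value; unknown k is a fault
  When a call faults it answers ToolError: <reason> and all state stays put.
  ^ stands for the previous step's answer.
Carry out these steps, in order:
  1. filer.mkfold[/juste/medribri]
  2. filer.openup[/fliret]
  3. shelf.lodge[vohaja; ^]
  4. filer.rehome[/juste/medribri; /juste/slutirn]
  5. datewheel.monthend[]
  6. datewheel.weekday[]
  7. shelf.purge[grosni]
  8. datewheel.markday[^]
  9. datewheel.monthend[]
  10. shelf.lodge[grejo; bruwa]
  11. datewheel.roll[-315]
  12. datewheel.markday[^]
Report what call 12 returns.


>> filer.mkfold(p=/juste/medribri)
<< ok
>> filer.openup(p=/fliret)
<< jocritre
>> shelf.lodge(k=vohaja, v=^)
<< nil
>> filer.rehome(s=/juste/medribri, d=/juste/slutirn)
<< ok
>> datewheel.monthend()
<< 1927-04-30
>> datewheel.weekday()
<< Saturday
>> shelf.purge(k=grosni)
<< 2260-10-11
>> datewheel.markday(d=^)
<< 2260-10-11
>> datewheel.monthend()
<< 2260-10-31
>> shelf.lodge(k=grejo, v=bruwa)
<< nil
>> datewheel.roll(n=-315)
<< 2259-12-21
>> datewheel.markday(d=^)
<< 2259-12-21

Answer: 2259-12-21


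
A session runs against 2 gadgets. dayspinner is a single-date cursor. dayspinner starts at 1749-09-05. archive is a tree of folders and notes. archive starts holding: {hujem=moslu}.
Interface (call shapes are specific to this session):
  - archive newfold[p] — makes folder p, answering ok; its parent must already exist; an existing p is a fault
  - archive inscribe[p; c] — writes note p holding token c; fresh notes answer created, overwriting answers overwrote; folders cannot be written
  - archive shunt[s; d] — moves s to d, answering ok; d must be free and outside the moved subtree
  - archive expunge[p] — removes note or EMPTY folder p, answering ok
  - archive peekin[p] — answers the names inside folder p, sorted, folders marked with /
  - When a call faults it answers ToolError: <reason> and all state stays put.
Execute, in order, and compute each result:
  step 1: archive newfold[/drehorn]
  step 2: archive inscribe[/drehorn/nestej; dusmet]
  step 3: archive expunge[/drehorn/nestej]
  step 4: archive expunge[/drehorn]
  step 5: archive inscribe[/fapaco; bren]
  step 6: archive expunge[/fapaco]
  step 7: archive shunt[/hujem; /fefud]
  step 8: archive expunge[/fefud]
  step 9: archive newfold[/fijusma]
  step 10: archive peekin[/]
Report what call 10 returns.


→ archive newfold(p=/drehorn)
← ok
→ archive inscribe(p=/drehorn/nestej, c=dusmet)
← created
→ archive expunge(p=/drehorn/nestej)
← ok
→ archive expunge(p=/drehorn)
← ok
→ archive inscribe(p=/fapaco, c=bren)
← created
→ archive expunge(p=/fapaco)
← ok
→ archive shunt(s=/hujem, d=/fefud)
← ok
→ archive expunge(p=/fefud)
← ok
→ archive newfold(p=/fijusma)
← ok
→ archive peekin(p=/)
← [fijusma/]

Answer: [fijusma/]


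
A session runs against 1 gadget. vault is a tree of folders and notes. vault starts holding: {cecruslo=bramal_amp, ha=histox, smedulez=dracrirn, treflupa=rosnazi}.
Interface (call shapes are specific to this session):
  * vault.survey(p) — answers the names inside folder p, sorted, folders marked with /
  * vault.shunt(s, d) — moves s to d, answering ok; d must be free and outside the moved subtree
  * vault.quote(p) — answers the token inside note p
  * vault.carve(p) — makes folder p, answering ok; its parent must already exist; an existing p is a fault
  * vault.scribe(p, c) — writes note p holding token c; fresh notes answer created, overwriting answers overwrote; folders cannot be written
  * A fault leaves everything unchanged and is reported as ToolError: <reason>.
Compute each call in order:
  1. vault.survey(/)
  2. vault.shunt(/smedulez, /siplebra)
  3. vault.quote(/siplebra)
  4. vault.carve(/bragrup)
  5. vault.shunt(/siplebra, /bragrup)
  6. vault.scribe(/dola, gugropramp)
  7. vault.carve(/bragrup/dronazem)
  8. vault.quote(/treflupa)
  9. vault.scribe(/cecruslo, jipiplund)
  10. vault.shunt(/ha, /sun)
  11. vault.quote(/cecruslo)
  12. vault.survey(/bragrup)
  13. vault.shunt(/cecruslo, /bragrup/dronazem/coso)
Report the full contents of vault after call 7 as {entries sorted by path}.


I call vault.survey with p=/, and get [cecruslo, ha, smedulez, treflupa].
Then vault.shunt with s=/smedulez, d=/siplebra: ok.
I invoke vault.quote with p=/siplebra, yielding dracrirn.
I run vault.carve with p=/bragrup, and get ok.
Then vault.shunt with s=/siplebra, d=/bragrup, and observe ToolError: exists.
Invoking vault.scribe with p=/dola, c=gugropramp: created.
Next I call vault.carve with p=/bragrup/dronazem, and see ok.
I try vault.quote with p=/treflupa, — result: rosnazi.
Using vault.scribe with p=/cecruslo, c=jipiplund, — result: overwrote.
Then vault.shunt with s=/ha, d=/sun, — result: ok.
I call vault.quote with p=/cecruslo, yielding jipiplund.
Then vault.survey with p=/bragrup, and see [dronazem/].
Invoking vault.shunt with s=/cecruslo, d=/bragrup/dronazem/coso, and see ok.

Answer: {bragrup/, bragrup/dronazem/, cecruslo=bramal_amp, dola=gugropramp, ha=histox, siplebra=dracrirn, treflupa=rosnazi}


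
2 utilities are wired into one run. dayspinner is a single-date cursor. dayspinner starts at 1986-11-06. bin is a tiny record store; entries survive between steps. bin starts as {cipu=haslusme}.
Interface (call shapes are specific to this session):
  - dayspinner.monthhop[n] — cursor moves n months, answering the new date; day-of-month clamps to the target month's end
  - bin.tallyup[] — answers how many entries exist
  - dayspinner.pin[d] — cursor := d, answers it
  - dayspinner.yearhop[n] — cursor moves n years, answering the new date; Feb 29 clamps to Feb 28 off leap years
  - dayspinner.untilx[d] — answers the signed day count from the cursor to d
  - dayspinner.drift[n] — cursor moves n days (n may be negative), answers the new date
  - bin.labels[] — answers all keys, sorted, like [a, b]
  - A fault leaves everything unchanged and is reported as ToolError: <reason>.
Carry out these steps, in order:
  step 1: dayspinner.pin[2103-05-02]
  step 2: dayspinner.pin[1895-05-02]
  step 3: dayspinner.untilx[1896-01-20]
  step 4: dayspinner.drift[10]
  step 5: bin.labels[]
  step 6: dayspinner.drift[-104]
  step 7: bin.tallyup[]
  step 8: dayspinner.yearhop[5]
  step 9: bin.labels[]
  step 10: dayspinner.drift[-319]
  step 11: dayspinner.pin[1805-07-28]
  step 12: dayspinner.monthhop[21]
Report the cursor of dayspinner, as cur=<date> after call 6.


Calling pin(d='2103-05-02'), → 2103-05-02.
I try pin(d='1895-05-02'), which returns 1895-05-02.
I try untilx(d='1896-01-20'), and observe 263.
Next I call drift(n='10'): 1895-05-12.
I run labels(), → [cipu].
I use drift(n='-104'), — result: 1895-01-28.
Next I call tallyup(), and see 1.
Invoking yearhop(n='5'): 1900-01-28.
Calling labels, → [cipu].
Next I call drift(n='-319'), and get 1899-03-15.
Then pin(d='1805-07-28'), — result: 1805-07-28.
Next I call monthhop(n='21'), → 1807-04-28.

Answer: cur=1895-01-28


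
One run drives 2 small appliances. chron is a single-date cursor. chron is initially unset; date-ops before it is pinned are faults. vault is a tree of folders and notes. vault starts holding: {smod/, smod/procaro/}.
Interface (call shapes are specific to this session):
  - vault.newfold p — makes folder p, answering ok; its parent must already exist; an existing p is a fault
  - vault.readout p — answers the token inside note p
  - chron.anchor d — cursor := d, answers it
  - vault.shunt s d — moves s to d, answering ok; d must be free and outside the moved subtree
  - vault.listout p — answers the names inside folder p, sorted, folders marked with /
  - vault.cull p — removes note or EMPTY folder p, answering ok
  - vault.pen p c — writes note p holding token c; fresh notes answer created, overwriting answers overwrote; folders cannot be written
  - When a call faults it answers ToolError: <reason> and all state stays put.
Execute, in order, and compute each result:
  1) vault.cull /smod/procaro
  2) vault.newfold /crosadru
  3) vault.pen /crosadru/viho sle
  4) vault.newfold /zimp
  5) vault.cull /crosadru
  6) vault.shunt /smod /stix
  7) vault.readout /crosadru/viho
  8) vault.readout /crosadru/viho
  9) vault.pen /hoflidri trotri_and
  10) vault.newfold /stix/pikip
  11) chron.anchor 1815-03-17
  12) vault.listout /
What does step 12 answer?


Answer: [crosadru/, hoflidri, stix/, zimp/]

Derivation:
Do: vault.cull[p→/smod/procaro]
See: ok
Do: vault.newfold[p→/crosadru]
See: ok
Do: vault.pen[p→/crosadru/viho; c→sle]
See: created
Do: vault.newfold[p→/zimp]
See: ok
Do: vault.cull[p→/crosadru]
See: ToolError: not empty
Do: vault.shunt[s→/smod; d→/stix]
See: ok
Do: vault.readout[p→/crosadru/viho]
See: sle
Do: vault.readout[p→/crosadru/viho]
See: sle
Do: vault.pen[p→/hoflidri; c→trotri_and]
See: created
Do: vault.newfold[p→/stix/pikip]
See: ok
Do: chron.anchor[d→1815-03-17]
See: 1815-03-17
Do: vault.listout[p→/]
See: [crosadru/, hoflidri, stix/, zimp/]


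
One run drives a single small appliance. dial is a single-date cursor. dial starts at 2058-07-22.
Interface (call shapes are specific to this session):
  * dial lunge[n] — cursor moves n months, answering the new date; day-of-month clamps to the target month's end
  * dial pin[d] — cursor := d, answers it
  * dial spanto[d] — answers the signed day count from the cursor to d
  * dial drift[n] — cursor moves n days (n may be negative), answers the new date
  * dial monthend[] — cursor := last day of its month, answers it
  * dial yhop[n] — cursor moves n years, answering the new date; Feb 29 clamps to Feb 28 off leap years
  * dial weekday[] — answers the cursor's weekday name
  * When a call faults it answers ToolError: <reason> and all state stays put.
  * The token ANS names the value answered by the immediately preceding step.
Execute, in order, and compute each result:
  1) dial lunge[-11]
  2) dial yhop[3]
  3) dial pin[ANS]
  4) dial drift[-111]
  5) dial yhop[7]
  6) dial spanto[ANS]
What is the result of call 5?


Answer: 2067-05-03

Derivation:
==> dial lunge(n→-11)
<== 2057-08-22
==> dial yhop(n→3)
<== 2060-08-22
==> dial pin(d→ANS)
<== 2060-08-22
==> dial drift(n→-111)
<== 2060-05-03
==> dial yhop(n→7)
<== 2067-05-03
==> dial spanto(d→ANS)
<== 0


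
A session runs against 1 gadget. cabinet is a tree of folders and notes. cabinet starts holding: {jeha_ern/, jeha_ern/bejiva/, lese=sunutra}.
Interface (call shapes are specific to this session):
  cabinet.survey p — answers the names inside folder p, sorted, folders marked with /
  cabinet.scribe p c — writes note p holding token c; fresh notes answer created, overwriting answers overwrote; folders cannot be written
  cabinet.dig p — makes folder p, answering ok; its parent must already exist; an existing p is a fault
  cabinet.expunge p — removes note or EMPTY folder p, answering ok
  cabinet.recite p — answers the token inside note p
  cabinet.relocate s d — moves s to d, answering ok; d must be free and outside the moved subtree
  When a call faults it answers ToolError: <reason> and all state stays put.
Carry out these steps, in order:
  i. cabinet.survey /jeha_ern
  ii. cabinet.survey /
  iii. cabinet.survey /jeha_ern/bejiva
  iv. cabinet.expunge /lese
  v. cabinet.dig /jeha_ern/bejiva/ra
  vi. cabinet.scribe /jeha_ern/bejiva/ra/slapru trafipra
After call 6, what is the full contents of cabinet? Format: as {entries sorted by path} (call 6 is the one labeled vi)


Answer: {jeha_ern/, jeha_ern/bejiva/, jeha_ern/bejiva/ra/, jeha_ern/bejiva/ra/slapru=trafipra}

Derivation:
>>> survey /jeha_ern
[out] [bejiva/]
>>> survey /
[out] [jeha_ern/, lese]
>>> survey /jeha_ern/bejiva
[out] []
>>> expunge /lese
[out] ok
>>> dig /jeha_ern/bejiva/ra
[out] ok
>>> scribe /jeha_ern/bejiva/ra/slapru trafipra
[out] created


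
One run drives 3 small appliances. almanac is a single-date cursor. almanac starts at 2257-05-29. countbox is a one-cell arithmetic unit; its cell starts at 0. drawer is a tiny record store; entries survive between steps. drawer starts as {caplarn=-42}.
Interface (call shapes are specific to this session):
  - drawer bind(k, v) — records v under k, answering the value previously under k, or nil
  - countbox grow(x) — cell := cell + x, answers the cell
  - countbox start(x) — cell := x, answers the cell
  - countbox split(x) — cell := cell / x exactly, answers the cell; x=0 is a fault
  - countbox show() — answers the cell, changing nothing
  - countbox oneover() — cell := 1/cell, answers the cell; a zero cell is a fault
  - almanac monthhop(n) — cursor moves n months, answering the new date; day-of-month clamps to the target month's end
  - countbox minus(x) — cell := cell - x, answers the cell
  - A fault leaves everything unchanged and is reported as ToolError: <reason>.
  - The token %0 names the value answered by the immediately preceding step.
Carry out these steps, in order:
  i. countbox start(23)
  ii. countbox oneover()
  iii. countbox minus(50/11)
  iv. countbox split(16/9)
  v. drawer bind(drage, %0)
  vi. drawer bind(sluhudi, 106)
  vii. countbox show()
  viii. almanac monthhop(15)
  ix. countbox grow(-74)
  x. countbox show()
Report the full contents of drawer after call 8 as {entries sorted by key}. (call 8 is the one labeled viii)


Answer: {caplarn=-42, drage=-10251/4048, sluhudi=106}

Derivation:
// 1. countbox start(x=23) ~> 23
// 2. countbox oneover() ~> 1/23
// 3. countbox minus(x=50/11) ~> -1139/253
// 4. countbox split(x=16/9) ~> -10251/4048
// 5. drawer bind(k=drage, v=%0) ~> nil
// 6. drawer bind(k=sluhudi, v=106) ~> nil
// 7. countbox show() ~> -10251/4048
// 8. almanac monthhop(n=15) ~> 2258-08-29
// 9. countbox grow(x=-74) ~> -309803/4048
// 10. countbox show() ~> -309803/4048


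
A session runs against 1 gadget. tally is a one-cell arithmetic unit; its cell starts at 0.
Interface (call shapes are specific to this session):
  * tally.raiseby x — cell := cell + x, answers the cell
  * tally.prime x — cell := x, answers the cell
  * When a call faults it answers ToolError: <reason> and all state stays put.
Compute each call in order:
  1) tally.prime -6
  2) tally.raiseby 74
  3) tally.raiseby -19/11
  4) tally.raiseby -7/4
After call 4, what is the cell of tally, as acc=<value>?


Answer: acc=2839/44

Derivation:
→ prime(x: -6)
← -6
→ raiseby(x: 74)
← 68
→ raiseby(x: -19/11)
← 729/11
→ raiseby(x: -7/4)
← 2839/44


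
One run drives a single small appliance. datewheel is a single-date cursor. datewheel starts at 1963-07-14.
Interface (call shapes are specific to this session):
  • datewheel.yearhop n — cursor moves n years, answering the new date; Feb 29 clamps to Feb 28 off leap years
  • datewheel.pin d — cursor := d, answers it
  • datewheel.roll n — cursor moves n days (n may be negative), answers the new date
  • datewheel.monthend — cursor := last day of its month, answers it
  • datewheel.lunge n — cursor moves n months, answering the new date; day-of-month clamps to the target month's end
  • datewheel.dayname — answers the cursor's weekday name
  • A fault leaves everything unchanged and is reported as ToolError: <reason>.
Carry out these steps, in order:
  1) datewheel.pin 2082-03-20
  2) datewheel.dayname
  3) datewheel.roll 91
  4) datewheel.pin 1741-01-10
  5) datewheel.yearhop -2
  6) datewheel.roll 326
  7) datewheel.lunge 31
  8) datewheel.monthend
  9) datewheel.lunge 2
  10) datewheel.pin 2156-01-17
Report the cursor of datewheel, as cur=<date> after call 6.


! datewheel.pin(d→2082-03-20) -> 2082-03-20
! datewheel.dayname() -> Friday
! datewheel.roll(n→91) -> 2082-06-19
! datewheel.pin(d→1741-01-10) -> 1741-01-10
! datewheel.yearhop(n→-2) -> 1739-01-10
! datewheel.roll(n→326) -> 1739-12-02
! datewheel.lunge(n→31) -> 1742-07-02
! datewheel.monthend() -> 1742-07-31
! datewheel.lunge(n→2) -> 1742-09-30
! datewheel.pin(d→2156-01-17) -> 2156-01-17

Answer: cur=1739-12-02
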